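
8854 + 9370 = 18224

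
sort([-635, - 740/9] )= [  -  635,  -  740/9]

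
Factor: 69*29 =2001=3^1*23^1*29^1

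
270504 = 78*3468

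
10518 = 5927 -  - 4591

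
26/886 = 13/443 = 0.03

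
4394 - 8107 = - 3713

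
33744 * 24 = 809856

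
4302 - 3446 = 856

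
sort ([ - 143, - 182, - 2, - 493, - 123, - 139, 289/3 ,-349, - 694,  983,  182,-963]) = [ - 963, - 694, - 493, - 349, - 182, - 143,-139,-123, - 2 , 289/3,182, 983] 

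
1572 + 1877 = 3449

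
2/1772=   1/886 = 0.00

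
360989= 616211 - 255222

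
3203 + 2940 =6143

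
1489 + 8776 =10265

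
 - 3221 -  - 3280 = 59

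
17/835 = 17/835 =0.02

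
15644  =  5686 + 9958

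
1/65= 1/65 = 0.02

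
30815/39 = 790 + 5/39 = 790.13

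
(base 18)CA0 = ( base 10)4068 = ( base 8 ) 7744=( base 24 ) 71c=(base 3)12120200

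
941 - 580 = 361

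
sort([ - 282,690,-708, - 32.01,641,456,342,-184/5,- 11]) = [ - 708,-282, - 184/5, - 32.01, - 11,342,456,641,690]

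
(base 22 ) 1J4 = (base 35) pv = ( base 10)906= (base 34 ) QM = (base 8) 1612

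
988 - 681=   307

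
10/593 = 10/593= 0.02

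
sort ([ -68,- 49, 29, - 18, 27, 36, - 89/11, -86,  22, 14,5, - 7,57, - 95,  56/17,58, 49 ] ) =[ - 95, - 86, - 68, - 49,  -  18,- 89/11,- 7,56/17,5, 14,22,27 , 29, 36,  49,  57,58 ]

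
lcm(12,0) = 0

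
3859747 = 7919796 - 4060049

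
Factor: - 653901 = -3^1*37^1*43^1*137^1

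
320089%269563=50526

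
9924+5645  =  15569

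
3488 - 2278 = 1210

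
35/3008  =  35/3008 = 0.01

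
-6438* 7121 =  - 45844998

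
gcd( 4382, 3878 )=14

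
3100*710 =2201000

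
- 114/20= -6+3/10 = -5.70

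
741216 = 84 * 8824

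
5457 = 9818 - 4361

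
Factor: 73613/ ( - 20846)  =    -  2^(-1)*7^ ( - 1)*1489^( - 1 ) * 73613^1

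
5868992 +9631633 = 15500625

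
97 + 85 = 182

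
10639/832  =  12 + 655/832 = 12.79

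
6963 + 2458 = 9421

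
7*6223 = 43561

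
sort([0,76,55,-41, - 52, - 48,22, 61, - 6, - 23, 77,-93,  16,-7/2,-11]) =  [ - 93, - 52, - 48,-41, - 23, - 11,- 6,-7/2,  0,16,22,55,  61,76, 77] 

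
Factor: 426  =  2^1*3^1*71^1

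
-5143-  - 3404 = -1739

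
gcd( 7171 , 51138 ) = 1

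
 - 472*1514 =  - 714608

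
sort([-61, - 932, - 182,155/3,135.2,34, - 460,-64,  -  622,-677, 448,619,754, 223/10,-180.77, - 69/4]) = [-932, - 677,  -  622,-460, - 182 , - 180.77, - 64,-61,-69/4, 223/10, 34,  155/3,135.2, 448, 619,754 ]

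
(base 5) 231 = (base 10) 66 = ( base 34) 1w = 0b1000010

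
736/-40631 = -736/40631=-0.02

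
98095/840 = 19619/168 = 116.78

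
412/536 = 103/134 = 0.77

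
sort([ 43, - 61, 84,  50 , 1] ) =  [ - 61 , 1, 43,  50,  84]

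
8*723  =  5784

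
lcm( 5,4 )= 20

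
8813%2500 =1313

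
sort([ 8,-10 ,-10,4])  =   [ - 10, - 10,4 , 8]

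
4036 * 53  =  213908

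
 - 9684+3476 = -6208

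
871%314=243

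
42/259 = 6/37  =  0.16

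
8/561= 8/561 = 0.01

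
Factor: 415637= 227^1*1831^1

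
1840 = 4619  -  2779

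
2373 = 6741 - 4368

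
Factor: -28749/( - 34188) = 2^( - 2 ) * 11^( - 1)*37^1= 37/44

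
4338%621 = 612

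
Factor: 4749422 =2^1 * 251^1 * 9461^1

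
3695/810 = 4 + 91/162  =  4.56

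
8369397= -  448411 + 8817808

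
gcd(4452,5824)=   28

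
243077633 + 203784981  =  446862614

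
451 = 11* 41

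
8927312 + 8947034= 17874346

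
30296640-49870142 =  - 19573502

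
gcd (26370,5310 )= 90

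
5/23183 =5/23183 = 0.00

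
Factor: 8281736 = 2^3*67^1*15451^1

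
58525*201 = 11763525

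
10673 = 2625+8048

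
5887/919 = 6  +  373/919 = 6.41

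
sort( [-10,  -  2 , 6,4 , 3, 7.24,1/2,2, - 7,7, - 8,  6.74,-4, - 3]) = [ - 10, - 8, - 7, - 4 , - 3,- 2,1/2, 2, 3, 4, 6, 6.74, 7, 7.24] 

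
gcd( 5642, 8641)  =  1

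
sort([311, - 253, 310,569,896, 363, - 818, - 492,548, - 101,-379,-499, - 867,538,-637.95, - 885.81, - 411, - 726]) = [ - 885.81,-867,  -  818, - 726, - 637.95 ,  -  499,  -  492,-411,-379, - 253, - 101, 310,311, 363, 538, 548  ,  569, 896 ]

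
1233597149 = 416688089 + 816909060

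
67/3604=67/3604 = 0.02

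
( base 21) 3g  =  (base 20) 3j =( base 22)3D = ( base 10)79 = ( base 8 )117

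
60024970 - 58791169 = 1233801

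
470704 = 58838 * 8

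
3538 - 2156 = 1382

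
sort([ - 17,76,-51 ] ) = [ - 51, - 17,76]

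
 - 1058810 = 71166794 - 72225604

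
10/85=2/17  =  0.12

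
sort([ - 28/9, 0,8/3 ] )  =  [  -  28/9, 0,8/3] 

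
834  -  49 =785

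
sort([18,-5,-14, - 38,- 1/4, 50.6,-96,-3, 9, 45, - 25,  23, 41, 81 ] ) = [ - 96, - 38, - 25, - 14,-5, - 3,-1/4, 9, 18,23 , 41, 45, 50.6, 81 ]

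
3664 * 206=754784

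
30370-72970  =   - 42600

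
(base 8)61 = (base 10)49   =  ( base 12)41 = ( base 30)1J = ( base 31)1i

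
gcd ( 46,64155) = 1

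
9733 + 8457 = 18190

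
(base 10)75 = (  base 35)25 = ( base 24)33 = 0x4b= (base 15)50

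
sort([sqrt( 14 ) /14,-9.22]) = [  -  9.22, sqrt( 14 )/14 ] 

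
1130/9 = 125  +  5/9 = 125.56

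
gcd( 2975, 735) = 35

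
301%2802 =301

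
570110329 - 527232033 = 42878296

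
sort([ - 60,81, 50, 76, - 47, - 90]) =[ - 90 , - 60, - 47, 50,76,  81]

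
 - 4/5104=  - 1/1276 = -0.00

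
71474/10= 35737/5 = 7147.40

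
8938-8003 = 935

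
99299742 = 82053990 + 17245752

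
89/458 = 89/458 = 0.19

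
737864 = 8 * 92233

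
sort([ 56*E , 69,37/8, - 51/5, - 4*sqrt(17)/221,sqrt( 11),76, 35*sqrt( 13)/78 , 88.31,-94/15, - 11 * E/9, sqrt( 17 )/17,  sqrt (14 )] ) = [ - 51/5, - 94/15, - 11 * E/9, - 4*sqrt( 17 )/221, sqrt( 17)/17, 35 * sqrt( 13)/78,sqrt( 11 ), sqrt( 14 ), 37/8, 69, 76,88.31, 56*E]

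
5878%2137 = 1604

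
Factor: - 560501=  - 560501^1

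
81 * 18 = 1458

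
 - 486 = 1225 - 1711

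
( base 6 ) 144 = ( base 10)64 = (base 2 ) 1000000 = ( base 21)31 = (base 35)1t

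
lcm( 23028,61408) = 184224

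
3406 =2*1703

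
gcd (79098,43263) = 3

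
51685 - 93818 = - 42133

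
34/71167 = 34/71167 = 0.00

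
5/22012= 5/22012 = 0.00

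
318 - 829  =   -511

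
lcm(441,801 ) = 39249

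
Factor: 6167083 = 13^1 * 474391^1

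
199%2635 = 199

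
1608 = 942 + 666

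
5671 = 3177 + 2494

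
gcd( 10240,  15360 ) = 5120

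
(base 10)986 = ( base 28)176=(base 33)tt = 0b1111011010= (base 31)10p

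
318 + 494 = 812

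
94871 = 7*13553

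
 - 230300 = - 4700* 49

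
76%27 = 22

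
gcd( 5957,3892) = 7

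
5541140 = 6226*890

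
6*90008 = 540048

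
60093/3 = 20031 = 20031.00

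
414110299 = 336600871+77509428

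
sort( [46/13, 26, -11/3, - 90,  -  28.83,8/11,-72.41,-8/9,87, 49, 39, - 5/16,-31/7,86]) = [-90, - 72.41,-28.83,-31/7, - 11/3, - 8/9, - 5/16,8/11, 46/13, 26, 39, 49,86  ,  87 ] 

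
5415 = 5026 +389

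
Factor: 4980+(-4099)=881 = 881^1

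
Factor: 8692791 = 3^1 * 47^1 * 61651^1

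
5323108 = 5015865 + 307243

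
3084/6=514 = 514.00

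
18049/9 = 18049/9 = 2005.44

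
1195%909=286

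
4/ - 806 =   -  2/403 = - 0.00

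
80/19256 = 10/2407 = 0.00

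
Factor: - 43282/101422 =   -  67^1 * 157^( - 1 ) = -67/157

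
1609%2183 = 1609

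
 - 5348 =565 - 5913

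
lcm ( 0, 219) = 0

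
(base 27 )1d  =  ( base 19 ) 22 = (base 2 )101000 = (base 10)40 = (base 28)1C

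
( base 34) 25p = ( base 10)2507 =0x9CB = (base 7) 10211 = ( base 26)3IB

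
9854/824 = 11 + 395/412 = 11.96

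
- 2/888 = - 1/444  =  - 0.00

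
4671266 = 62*75343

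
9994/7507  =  9994/7507 = 1.33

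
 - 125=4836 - 4961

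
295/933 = 295/933= 0.32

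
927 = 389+538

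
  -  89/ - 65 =1 + 24/65 = 1.37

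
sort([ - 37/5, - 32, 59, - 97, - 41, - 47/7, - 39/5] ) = [ -97, - 41,- 32, - 39/5,-37/5, - 47/7,59]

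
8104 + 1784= 9888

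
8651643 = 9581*903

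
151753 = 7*21679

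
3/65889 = 1/21963 = 0.00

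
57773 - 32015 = 25758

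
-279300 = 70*(-3990 ) 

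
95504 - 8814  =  86690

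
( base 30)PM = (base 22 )1d2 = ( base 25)15M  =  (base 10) 772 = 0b1100000100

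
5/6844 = 5/6844 = 0.00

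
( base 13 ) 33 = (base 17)28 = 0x2A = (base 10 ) 42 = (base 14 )30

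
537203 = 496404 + 40799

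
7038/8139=2346/2713 = 0.86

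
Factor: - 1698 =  - 2^1*3^1*  283^1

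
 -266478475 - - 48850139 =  - 217628336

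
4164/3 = 1388 = 1388.00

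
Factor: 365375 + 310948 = 3^3*37^1 * 677^1 = 676323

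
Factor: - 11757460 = - 2^2*5^1*11^1*13^1*4111^1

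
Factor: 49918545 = 3^3*5^1  *17^1*21751^1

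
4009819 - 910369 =3099450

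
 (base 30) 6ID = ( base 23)b5j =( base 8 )13501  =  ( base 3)22011111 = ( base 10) 5953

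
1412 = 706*2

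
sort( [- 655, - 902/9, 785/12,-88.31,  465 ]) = [ - 655  , - 902/9,-88.31, 785/12, 465 ]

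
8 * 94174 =753392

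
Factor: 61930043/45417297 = 3^ ( - 1)*7^1*67^1  *257^ (-1 )*58907^( - 1)*132047^1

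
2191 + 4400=6591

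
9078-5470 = 3608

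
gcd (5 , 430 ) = 5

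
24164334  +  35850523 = 60014857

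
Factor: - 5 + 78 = 73^1 = 73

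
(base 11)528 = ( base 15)2c5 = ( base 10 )635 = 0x27b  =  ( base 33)j8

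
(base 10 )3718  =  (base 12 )219A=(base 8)7206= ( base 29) 4C6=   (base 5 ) 104333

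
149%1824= 149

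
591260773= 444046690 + 147214083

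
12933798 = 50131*258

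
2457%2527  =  2457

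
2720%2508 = 212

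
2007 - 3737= -1730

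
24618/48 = 512+7/8 = 512.88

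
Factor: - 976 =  - 2^4*61^1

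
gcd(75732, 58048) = 4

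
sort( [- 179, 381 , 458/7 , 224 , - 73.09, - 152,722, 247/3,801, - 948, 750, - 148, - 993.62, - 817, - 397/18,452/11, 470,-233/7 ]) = [ - 993.62,  -  948, - 817, - 179, - 152, - 148, - 73.09,  -  233/7, - 397/18,452/11,458/7, 247/3,224,381,  470,722, 750,801]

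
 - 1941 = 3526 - 5467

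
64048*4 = 256192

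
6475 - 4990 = 1485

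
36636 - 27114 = 9522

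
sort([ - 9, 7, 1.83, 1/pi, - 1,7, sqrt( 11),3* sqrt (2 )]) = [ - 9,-1, 1/pi, 1.83,sqrt( 11), 3*sqrt( 2),7, 7 ]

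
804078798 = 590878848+213199950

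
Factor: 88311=3^1*29437^1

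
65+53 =118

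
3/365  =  3/365 = 0.01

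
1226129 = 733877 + 492252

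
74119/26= 2850 + 19/26 = 2850.73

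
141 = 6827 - 6686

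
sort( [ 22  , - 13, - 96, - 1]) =[ - 96,  -  13, - 1, 22 ] 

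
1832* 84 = 153888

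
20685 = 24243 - 3558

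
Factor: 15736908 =2^2 * 3^1*11^1 * 29^1* 4111^1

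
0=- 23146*0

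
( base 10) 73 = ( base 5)243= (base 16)49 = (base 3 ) 2201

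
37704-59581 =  - 21877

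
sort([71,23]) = [ 23, 71]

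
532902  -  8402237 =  - 7869335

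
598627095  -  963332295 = - 364705200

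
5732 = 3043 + 2689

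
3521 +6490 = 10011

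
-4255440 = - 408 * 10430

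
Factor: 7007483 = 7^1*1001069^1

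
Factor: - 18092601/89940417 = - 6030867/29980139 =- 3^1*7^( -1 ) *53^( - 1)*80809^(-1)*2010289^1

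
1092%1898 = 1092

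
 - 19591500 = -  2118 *9250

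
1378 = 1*1378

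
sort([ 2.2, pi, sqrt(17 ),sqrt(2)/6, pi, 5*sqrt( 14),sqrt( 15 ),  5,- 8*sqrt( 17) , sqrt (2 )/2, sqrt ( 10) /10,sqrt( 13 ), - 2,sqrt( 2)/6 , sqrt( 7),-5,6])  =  [-8 * sqrt( 17), -5,  -  2, sqrt( 2 )/6, sqrt( 2)/6, sqrt( 10)/10, sqrt( 2 ) /2, 2.2, sqrt(7 ),pi, pi, sqrt( 13), sqrt( 15 ), sqrt( 17),5, 6, 5 * sqrt( 14)]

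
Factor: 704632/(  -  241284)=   -  176158/60321=-2^1*3^( - 1 ) * 20107^(-1)*88079^1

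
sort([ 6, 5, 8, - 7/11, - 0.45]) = [ - 7/11, - 0.45, 5, 6,8]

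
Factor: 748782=2^1*3^2*17^1*2447^1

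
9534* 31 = 295554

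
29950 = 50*599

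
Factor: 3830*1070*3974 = 16285849400 = 2^3* 5^2 * 107^1 *383^1 * 1987^1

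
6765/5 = 1353 = 1353.00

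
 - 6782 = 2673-9455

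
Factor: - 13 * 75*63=  -  61425  =  - 3^3*5^2*7^1*13^1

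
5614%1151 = 1010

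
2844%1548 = 1296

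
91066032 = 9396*9692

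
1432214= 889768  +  542446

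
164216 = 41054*4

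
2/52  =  1/26 = 0.04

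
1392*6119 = 8517648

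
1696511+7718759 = 9415270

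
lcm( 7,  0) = 0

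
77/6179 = 77/6179 =0.01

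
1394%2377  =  1394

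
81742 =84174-2432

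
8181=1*8181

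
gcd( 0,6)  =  6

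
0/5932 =0 = 0.00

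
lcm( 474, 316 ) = 948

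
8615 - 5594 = 3021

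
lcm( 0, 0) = 0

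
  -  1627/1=-1627  =  - 1627.00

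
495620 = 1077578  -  581958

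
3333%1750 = 1583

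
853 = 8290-7437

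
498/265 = 1 + 233/265 = 1.88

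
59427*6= 356562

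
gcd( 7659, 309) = 3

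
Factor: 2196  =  2^2*3^2 * 61^1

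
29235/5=5847 = 5847.00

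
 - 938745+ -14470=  - 953215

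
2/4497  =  2/4497 = 0.00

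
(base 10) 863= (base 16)35F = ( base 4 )31133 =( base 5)11423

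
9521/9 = 9521/9 = 1057.89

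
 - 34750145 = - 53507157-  - 18757012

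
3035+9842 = 12877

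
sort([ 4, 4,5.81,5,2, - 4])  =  [ - 4,2,4,4,  5, 5.81]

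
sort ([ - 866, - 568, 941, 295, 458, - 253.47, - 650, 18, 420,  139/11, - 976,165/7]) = [ - 976, - 866, - 650, - 568, - 253.47, 139/11,18,165/7,  295,420,458,  941] 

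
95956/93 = 95956/93 = 1031.78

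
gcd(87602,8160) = 2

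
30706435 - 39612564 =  - 8906129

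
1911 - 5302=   -  3391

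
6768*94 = 636192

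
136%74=62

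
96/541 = 96/541 =0.18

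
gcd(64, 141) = 1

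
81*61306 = 4965786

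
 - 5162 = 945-6107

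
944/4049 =944/4049 = 0.23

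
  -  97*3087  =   - 299439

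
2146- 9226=- 7080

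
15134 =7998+7136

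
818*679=555422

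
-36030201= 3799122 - 39829323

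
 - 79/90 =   -  1 + 11/90=- 0.88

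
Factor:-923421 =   -  3^1*317^1 * 971^1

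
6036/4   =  1509 = 1509.00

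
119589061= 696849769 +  -577260708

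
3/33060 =1/11020 =0.00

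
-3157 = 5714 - 8871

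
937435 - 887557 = 49878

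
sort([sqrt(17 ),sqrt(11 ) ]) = [sqrt(11 ),  sqrt(17)]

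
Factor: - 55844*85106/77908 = -1188164866/19477  =  - 2^1*7^1 *23^1  *607^1*6079^1 * 19477^(-1)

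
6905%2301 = 2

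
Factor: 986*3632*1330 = 4762932160 = 2^6*5^1  *7^1*17^1*19^1 * 29^1*227^1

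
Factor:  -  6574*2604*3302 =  - 56525934192 = - 2^4*3^1*7^1*13^1*19^1*31^1* 127^1* 173^1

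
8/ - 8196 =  - 1+2047/2049 = -0.00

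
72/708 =6/59 = 0.10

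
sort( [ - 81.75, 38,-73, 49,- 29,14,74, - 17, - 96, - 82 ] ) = [ - 96, -82, - 81.75, - 73, - 29, - 17, 14, 38, 49, 74]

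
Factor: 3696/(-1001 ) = -48/13 = - 2^4*3^1  *13^( - 1)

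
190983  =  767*249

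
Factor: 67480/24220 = 482/173 = 2^1*173^( - 1 )*241^1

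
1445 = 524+921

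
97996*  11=1077956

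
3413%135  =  38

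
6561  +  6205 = 12766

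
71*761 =54031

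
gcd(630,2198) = 14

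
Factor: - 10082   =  -2^1*71^2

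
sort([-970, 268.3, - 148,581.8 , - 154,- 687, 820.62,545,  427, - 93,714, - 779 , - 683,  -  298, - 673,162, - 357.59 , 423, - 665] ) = [-970, - 779, - 687 , - 683,-673,  -  665, - 357.59, - 298, -154, - 148, - 93, 162, 268.3,423 , 427, 545, 581.8,  714,820.62]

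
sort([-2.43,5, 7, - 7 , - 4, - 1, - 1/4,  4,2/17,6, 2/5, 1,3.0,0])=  [-7,- 4,  -  2.43, - 1, - 1/4,0, 2/17, 2/5,1  ,  3.0,  4,5,6 , 7 ]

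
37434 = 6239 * 6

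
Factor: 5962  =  2^1 * 11^1*271^1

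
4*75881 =303524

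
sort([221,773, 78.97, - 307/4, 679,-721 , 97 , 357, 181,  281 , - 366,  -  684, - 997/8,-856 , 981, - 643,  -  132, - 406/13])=[ - 856, - 721, - 684, - 643 , - 366,-132, - 997/8,- 307/4, - 406/13,78.97,97, 181, 221  ,  281,357,679, 773,981]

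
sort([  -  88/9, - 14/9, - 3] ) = [ - 88/9,  -  3,-14/9 ]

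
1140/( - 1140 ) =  - 1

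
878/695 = 878/695 = 1.26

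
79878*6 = 479268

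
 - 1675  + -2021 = -3696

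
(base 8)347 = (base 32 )77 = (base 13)14A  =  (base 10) 231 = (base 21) B0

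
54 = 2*27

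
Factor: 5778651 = 3^1*1926217^1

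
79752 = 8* 9969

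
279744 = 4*69936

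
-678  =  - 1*678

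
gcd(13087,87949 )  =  1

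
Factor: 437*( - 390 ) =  - 170430= -2^1*3^1*5^1* 13^1 * 19^1 * 23^1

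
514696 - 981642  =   - 466946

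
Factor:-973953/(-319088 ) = 2^(  -  4)*3^2 * 7^( - 2)*11^(  -  1)*37^ (  -  1)*108217^1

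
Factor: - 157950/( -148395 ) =810/761=2^1*3^4 *5^1 * 761^( - 1) 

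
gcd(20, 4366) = 2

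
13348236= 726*18386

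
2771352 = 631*4392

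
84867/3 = 28289=28289.00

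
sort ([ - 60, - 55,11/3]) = [ - 60,-55,11/3 ]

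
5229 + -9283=  -  4054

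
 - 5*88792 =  - 443960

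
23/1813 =23/1813 = 0.01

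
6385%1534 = 249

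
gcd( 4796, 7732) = 4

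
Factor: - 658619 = -13^1 * 29^1 * 1747^1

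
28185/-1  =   - 28185/1 =- 28185.00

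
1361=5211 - 3850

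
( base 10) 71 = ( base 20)3B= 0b1000111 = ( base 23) 32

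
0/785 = 0 = 0.00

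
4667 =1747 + 2920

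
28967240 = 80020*362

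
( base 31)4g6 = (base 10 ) 4346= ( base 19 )c0e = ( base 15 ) 144b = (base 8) 10372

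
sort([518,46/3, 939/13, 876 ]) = [46/3, 939/13, 518,876 ] 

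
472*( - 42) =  - 19824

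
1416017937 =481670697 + 934347240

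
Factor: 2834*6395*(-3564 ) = -64591904520 = -2^3*3^4*5^1*11^1 * 13^1*109^1 * 1279^1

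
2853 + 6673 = 9526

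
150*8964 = 1344600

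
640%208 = 16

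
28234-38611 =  -10377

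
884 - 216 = 668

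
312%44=4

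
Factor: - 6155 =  - 5^1 * 1231^1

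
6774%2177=243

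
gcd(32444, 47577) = 1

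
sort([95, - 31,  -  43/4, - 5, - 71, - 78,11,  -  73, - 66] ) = [-78,-73, - 71,- 66,  -  31, - 43/4,-5, 11,95]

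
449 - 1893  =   - 1444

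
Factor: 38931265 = 5^1 *73^1 * 106661^1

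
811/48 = 811/48  =  16.90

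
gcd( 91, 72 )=1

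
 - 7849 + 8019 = 170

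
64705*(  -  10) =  - 647050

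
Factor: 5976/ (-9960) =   -  3/5 =- 3^1*5^ ( - 1)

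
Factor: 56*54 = 2^4*3^3*7^1 =3024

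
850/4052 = 425/2026 = 0.21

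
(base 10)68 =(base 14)4c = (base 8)104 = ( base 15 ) 48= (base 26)2G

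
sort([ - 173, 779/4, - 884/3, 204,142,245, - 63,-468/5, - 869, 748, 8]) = [- 869, - 884/3, - 173, - 468/5, - 63,8, 142,779/4, 204, 245, 748]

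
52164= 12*4347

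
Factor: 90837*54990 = 4995126630 = 2^1*3^4*5^1  *  13^1*47^1*10093^1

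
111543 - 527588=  - 416045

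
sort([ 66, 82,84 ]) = [ 66, 82,84]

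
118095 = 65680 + 52415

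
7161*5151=36886311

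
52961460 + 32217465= 85178925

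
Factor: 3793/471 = 3^(  -  1) * 157^( - 1 )*3793^1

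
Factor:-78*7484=-583752=-  2^3*3^1*13^1*1871^1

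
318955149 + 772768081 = 1091723230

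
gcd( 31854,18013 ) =1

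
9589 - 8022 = 1567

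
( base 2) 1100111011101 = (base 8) 14735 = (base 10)6621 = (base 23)CBK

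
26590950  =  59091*450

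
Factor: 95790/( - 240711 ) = - 2^1 * 5^1* 19^( - 1 )*31^1*41^ ( - 1 ) = - 310/779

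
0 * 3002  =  0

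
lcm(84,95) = 7980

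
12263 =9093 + 3170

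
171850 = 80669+91181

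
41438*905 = 37501390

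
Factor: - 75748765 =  - 5^1*227^1 * 66739^1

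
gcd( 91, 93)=1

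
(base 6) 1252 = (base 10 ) 320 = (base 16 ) 140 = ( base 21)f5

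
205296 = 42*4888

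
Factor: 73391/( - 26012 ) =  - 2^( - 2)*7^( - 1)*79^1 = -79/28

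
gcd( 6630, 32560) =10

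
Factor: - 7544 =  - 2^3*23^1 *41^1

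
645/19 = 645/19 = 33.95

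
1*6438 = 6438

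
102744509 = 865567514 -762823005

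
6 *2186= 13116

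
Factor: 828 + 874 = 2^1*23^1*37^1 =1702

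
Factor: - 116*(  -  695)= 80620 = 2^2*5^1*29^1* 139^1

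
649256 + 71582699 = 72231955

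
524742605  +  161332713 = 686075318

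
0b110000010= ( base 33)bn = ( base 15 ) 1AB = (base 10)386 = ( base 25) fb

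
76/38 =2 = 2.00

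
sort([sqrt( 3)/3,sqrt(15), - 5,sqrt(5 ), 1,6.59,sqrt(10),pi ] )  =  [-5,sqrt(3)/3,1, sqrt( 5),pi,sqrt(10),sqrt( 15),6.59 ]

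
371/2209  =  371/2209 = 0.17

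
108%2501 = 108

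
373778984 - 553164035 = -179385051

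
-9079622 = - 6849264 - 2230358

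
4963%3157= 1806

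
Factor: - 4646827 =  - 1823^1*2549^1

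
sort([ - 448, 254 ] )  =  [ -448 , 254] 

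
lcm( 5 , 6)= 30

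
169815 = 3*56605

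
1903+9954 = 11857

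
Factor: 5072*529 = 2683088 = 2^4 *23^2 * 317^1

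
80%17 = 12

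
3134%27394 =3134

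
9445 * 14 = 132230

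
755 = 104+651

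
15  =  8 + 7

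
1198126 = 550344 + 647782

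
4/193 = 4/193 = 0.02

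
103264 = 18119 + 85145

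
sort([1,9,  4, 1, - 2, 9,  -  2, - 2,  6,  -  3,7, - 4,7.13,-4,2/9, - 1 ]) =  [-4,-4,- 3, - 2,  -  2,  -  2,-1,2/9,1,1,4,6, 7, 7.13,9, 9 ] 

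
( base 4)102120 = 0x498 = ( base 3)1121120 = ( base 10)1176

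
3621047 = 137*26431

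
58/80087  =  58/80087=0.00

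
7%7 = 0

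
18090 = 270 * 67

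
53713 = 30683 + 23030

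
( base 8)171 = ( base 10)121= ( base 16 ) 79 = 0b1111001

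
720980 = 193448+527532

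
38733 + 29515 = 68248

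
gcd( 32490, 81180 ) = 90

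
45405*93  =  4222665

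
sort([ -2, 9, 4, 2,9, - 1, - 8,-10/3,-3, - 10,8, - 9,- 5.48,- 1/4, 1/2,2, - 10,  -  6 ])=[ - 10,-10,- 9, - 8,- 6,- 5.48, - 10/3, - 3, - 2,-1, - 1/4 , 1/2,  2,2,4, 8,9, 9 ] 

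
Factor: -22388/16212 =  - 3^( - 1)*7^ (-1)*29^1 = - 29/21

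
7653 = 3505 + 4148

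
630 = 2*315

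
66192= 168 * 394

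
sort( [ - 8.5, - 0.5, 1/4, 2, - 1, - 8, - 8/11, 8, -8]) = [ - 8.5, - 8 , - 8, - 1, - 8/11, - 0.5,1/4, 2 , 8] 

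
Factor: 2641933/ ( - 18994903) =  - 7^2 * 53917^1*18994903^(-1)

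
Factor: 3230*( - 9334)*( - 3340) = 100697058800 = 2^4*5^2*13^1 * 17^1*19^1 * 167^1*359^1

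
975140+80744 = 1055884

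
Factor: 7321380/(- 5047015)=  - 2^2*3^1 * 11^1 * 29^(-1 )*11093^1 * 34807^( - 1 ) = - 1464276/1009403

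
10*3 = 30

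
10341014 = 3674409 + 6666605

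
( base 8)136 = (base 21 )4A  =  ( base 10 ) 94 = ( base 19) 4I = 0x5E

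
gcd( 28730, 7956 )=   442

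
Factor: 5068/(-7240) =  - 7/10 = -2^( - 1)*5^( - 1 )*7^1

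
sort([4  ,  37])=[ 4,37]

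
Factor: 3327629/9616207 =3327629^1* 9616207^( - 1) 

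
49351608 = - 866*( - 56988)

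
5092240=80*63653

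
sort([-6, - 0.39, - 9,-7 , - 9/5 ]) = [-9, - 7,- 6, - 9/5,-0.39] 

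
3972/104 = 993/26 = 38.19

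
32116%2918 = 18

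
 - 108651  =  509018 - 617669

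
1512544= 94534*16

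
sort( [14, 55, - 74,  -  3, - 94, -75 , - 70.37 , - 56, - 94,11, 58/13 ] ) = [  -  94, - 94,-75, - 74,- 70.37, - 56,-3,58/13,11,14,  55 ] 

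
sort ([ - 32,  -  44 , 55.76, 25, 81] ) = [ - 44, - 32, 25, 55.76, 81]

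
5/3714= 5/3714 = 0.00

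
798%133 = 0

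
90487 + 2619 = 93106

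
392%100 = 92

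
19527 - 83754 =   -  64227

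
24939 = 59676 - 34737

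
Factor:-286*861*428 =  - 105393288 = -  2^3*3^1*7^1*11^1*13^1*41^1*107^1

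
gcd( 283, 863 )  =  1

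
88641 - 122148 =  - 33507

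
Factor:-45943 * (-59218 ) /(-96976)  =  -2^ ( - 3)*11^( - 1 )*19^( - 1)*1021^1*45943^1= - 46907803/1672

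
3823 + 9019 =12842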